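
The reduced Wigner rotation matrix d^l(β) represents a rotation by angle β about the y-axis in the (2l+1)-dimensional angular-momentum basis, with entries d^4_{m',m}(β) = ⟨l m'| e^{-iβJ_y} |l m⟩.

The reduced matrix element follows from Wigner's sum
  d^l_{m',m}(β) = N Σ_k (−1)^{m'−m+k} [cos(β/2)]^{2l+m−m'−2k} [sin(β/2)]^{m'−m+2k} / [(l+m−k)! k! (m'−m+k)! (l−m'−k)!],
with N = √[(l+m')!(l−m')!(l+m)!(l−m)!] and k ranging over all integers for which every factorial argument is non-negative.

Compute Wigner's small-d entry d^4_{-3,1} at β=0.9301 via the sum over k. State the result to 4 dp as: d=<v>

d^4_{-3,1}(β=0.9301) via Wigner's sum:
With c≡cos(β/2)=0.893799 and s≡sin(β/2)=0.448467, N=[1·5040·120·6]^{1/2}=1904.940944
k: max(0,(1)−(-3))=4 … min(4+(1),4−(-3))=5
  k=4: (−1)^0·1904.9409/(144)·0.8938^4·0.4485^4 = +0.341509
  k=5: (−1)^1·1904.9409/(240)·0.8938^2·0.4485^6 = -0.051586
d^4_{-3,1}(0.9301) = +0.341509 -0.051586 = +0.289923

d=0.2899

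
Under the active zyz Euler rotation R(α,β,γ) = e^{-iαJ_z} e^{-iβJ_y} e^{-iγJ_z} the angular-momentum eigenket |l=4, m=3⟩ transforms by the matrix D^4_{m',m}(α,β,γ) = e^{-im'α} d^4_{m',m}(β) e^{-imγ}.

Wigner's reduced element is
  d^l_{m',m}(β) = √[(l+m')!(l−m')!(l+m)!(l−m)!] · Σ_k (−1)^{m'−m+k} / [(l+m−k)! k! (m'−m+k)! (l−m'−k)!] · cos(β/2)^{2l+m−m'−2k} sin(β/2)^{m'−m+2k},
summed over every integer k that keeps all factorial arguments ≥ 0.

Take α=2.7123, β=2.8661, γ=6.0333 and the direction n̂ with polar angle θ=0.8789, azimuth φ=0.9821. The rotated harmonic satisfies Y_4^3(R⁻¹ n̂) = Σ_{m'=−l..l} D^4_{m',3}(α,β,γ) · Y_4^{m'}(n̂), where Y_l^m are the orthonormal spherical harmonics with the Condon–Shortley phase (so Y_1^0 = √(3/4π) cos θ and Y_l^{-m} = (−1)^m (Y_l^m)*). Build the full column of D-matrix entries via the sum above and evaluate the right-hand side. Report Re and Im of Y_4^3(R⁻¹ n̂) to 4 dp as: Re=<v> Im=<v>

Need the full column D^4_{m',3} for m'=−4..4 at α=2.7123, β=2.8661, γ=6.0333.
cos(β/2)=0.137311, sin(β/2)=0.990528
d^4_{-4,3}: single k=7 term ⇒ +0.363344;  D = +0.206142-0.299206i
d^4_{-3,3}: k∈[6..7] ⇒ +0.124655 -0.926689 = -0.802034;  D = +0.688643-0.411131i
d^4_{-2,3}: k∈[5..6] ⇒ +0.027710 -0.480659 = -0.452949;  D = -0.450264+0.049242i
d^4_{-1,3}: k∈[4..5] ⇒ +0.004527 -0.141346 = -0.136819;  D = +0.129857+0.043086i
d^4_{0,3}: k∈[3..4] ⇒ +0.000561 -0.029209 = -0.028648;  D = -0.020968-0.019520i
d^4_{1,3}: k∈[2..3] ⇒ +0.000052 -0.004527 = -0.004475;  D = +0.001709+0.004136i
d^4_{2,3}: k∈[1..2] ⇒ +0.000003 -0.000532 = -0.000529;  D = +0.000020-0.000529i
d^4_{3,3}: k∈[0..1] ⇒ +0.000000 -0.000046 = -0.000046;  D = -0.000021+0.000041i
d^4_{4,3}: single k=0 term ⇒ -0.000003;  D = +0.000002-0.000002i
Y_4^{m'}(θ=0.8789,φ=0.9821) and Σ D·Y over m':
  (+0.2061-0.2992i)·(-0.1099+0.1102i)  (+0.6886-0.4111i)·(-0.3577-0.0708i)  (-0.4503+0.0492i)·(-0.1406-0.3388i)  (+0.1299+0.0431i)·(-0.0194+0.0291i)  (-0.0210-0.0195i)·(-0.3610+0.0000i)  (+0.0017+0.0041i)·(+0.0194+0.0291i)  (+0.0000-0.0005i)·(-0.1406+0.3388i)  (-0.0000+0.0000i)·(+0.3577-0.0708i)  (+0.0000-0.0000i)·(-0.1099-0.1102i)
Y_4^3(R⁻¹ n̂) = -0.181226+0.309762i

Re=-0.1812 Im=0.3098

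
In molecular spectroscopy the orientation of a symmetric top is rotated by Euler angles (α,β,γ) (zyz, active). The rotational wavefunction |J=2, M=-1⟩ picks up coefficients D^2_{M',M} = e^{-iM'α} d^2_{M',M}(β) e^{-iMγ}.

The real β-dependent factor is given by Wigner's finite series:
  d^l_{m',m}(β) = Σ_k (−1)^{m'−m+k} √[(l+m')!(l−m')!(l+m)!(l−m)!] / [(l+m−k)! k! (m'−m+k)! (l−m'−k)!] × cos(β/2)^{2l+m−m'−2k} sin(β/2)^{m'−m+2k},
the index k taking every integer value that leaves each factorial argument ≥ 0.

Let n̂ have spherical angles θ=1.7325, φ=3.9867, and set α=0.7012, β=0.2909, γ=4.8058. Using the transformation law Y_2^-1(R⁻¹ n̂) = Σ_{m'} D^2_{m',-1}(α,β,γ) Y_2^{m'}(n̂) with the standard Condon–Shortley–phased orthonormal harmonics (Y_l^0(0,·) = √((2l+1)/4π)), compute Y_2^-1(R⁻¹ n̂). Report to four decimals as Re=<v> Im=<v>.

Re=-0.0194 Im=-0.3016

Need the full column D^2_{m',-1} for m'=−2..2 at α=0.7012, β=0.2909, γ=4.8058.
cos(β/2)=0.989441, sin(β/2)=0.144938
d^2_{-2,-1}: single k=1 term ⇒ +0.280789;  D = +0.280000-0.021035i
d^2_{-1,-1}: k∈[0..1] ⇒ +0.958427 -0.061697 = +0.896730;  D = +0.639899-0.628216i
d^2_{0,-1}: k∈[0..1] ⇒ -0.343895 +0.007379 = -0.336516;  D = -0.031389+0.335049i
d^2_{1,-1}: k∈[0..1] ⇒ +0.061697 -0.000441 = +0.061256;  D = -0.034980-0.050286i
d^2_{2,-1}: single k=0 term ⇒ -0.006025;  D = +0.005820+0.001559i
Y_2^{m'}(θ=1.7325,φ=3.9867) and Σ D·Y over m':
  (+0.2800-0.0210i)·(-0.0448-0.3736i)  (+0.6399-0.6282i)·(+0.0815-0.0918i)  (-0.0314+0.3350i)·(-0.2909+0.0000i)  (-0.0350-0.0503i)·(-0.0815-0.0918i)  (+0.0058+0.0016i)·(-0.0448+0.3736i)
Y_2^-1(R⁻¹ n̂) = -0.019447-0.301642i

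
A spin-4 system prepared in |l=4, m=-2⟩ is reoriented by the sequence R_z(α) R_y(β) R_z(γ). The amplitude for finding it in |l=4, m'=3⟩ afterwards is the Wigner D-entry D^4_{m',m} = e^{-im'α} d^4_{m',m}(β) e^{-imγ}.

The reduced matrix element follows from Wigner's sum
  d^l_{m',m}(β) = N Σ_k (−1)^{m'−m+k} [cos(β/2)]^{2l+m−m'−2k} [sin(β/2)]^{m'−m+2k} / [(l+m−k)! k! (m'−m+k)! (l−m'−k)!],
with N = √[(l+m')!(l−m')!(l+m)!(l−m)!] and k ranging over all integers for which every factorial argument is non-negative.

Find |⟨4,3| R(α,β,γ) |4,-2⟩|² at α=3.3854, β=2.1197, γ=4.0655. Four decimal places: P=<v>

Split into d^4_{3,-2}(β=2.1197) × two z-phases.
c=cos(2.1197/2)=0.489003, s=sin(2.1197/2)=0.872282; N=√[5040·1·2·720]=2693.993318
k∈{0,1} keeps every argument non-negative
  k=0: (−1)^5·2693.9933/(240)·0.4890^3·0.8723^5 = -0.662834
  k=1: (−1)^6·2693.9933/(720)·0.4890^1·0.8723^7 = +0.703031
d^4_{3,-2}(2.1197) = -0.662834 +0.703031 = +0.040197
|D^4_{3,-2}|² = |d^4_{3,-2}(β)|² = (+0.040197)² = 0.001616 (the z-rotation phases have unit modulus)

P=0.0016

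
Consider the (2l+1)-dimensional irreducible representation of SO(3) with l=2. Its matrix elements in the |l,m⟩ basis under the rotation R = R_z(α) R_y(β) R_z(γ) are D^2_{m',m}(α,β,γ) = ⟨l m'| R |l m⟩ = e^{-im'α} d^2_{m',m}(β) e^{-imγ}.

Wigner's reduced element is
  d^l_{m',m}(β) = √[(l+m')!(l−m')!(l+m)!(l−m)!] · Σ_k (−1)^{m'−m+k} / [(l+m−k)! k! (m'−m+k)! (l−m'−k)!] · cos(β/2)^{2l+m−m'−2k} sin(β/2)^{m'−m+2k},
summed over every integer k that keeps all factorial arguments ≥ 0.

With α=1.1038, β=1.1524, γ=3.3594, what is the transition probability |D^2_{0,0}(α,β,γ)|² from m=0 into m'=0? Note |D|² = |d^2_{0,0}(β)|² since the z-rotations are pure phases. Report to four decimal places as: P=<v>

P=0.0637

First d^2_{0,0}(β=1.1524), then the phase factors e^{-i(0)α} and e^{-i(0)γ}:
c=cos(1.1524/2)=0.838539, s=sin(1.1524/2)=0.544841; N=√[2·2·2·2]=4.000000
k: max(0,(0)−(0))=0 … min(2+(0),2−(0))=2
  k=0: (−1)^0·4.0000/(4)·0.8385^4·0.5448^0 = +0.494417
  k=1: (−1)^1·4.0000/(1)·0.8385^2·0.5448^2 = -0.834924
  k=2: (−1)^2·4.0000/(4)·0.8385^0·0.5448^4 = +0.088121
d^2_{0,0}(1.1524) = +0.494417 -0.834924 +0.088121 = -0.252386
|D^2_{0,0}|² = |d^2_{0,0}(β)|² = (-0.252386)² = 0.063699 (the z-rotation phases have unit modulus)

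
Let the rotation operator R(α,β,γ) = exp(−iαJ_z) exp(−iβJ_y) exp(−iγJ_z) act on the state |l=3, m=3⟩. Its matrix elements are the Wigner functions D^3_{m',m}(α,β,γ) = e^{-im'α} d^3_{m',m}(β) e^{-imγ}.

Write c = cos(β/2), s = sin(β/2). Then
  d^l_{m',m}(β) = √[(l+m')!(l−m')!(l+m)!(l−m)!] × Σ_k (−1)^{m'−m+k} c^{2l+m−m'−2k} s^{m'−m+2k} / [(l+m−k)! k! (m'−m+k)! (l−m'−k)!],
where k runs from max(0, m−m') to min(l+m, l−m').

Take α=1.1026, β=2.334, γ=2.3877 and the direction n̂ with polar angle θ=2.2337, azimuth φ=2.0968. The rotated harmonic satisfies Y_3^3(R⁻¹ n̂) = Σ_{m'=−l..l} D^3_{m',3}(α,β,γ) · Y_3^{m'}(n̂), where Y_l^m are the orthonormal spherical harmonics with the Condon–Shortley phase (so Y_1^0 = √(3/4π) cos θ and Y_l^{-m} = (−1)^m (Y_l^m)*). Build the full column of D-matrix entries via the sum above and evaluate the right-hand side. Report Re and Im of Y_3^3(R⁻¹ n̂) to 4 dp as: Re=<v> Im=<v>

Re=0.1294 Im=0.0040

Need the full column D^3_{m',3} for m'=−3..3 at α=1.1026, β=2.334, γ=2.3877.
cos(β/2)=0.392912, sin(β/2)=0.919576
d^3_{-3,3}: single k=6 term ⇒ +0.604680;  D = -0.457102+0.395848i
d^3_{-2,3}: single k=5 term ⇒ +0.632862;  D = +0.153818+0.613885i
d^3_{-1,3}: single k=4 term ⇒ +0.427550;  D = +0.416993+0.094424i
d^3_{0,3}: single k=3 term ⇒ +0.210943;  D = +0.134416-0.162570i
d^3_{1,3}: single k=2 term ⇒ +0.078055;  D = -0.031237-0.071533i
d^3_{2,3}: single k=1 term ⇒ +0.021093;  D = -0.021059-0.001191i
d^3_{3,3}: single k=0 term ⇒ +0.003679;  D = -0.001843+0.003184i
Y_3^{m'}(θ=2.2337,φ=2.0968) and Σ D·Y over m':
  (-0.4571+0.3958i)·(+0.2043-0.0015i)  (+0.1538+0.6139i)·(+0.1937-0.3393i)  (+0.4170+0.0944i)·(-0.1143-0.1969i)  (+0.1344-0.1626i)·(+0.2541+0.0000i)  (-0.0312-0.0715i)·(+0.1143-0.1969i)  (-0.0211-0.0012i)·(+0.1937+0.3393i)  (-0.0018+0.0032i)·(-0.2043-0.0015i)
Y_3^3(R⁻¹ n̂) = +0.129439+0.004046i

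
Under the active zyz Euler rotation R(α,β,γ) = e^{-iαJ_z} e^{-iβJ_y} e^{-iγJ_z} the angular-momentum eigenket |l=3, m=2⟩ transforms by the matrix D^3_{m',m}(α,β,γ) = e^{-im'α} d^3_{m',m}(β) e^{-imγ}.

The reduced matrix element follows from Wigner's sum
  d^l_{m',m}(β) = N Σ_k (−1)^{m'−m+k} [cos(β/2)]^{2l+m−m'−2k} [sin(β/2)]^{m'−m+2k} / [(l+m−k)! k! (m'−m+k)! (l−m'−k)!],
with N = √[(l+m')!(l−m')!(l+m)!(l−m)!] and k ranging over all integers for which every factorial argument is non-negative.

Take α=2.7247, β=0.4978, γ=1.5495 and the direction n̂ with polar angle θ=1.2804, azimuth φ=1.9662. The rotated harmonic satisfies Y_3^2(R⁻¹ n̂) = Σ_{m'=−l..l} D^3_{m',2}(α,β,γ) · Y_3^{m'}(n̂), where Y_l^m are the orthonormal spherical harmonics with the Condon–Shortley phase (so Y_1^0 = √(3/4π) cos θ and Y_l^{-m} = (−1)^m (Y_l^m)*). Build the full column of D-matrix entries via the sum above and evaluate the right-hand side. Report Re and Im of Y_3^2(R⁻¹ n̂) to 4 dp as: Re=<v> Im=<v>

Re=0.1089 Im=0.3779

Need the full column D^3_{m',2} for m'=−3..3 at α=2.7247, β=0.4978, γ=1.5495.
cos(β/2)=0.969184, sin(β/2)=0.246338
d^3_{-3,2}: single k=5 term ⇒ +0.002153;  D = +0.000764-0.002013i
d^3_{-2,2}: k∈[4..5] ⇒ +0.017295 -0.000223 = +0.017071;  D = -0.012001+0.012141i
d^3_{-1,2}: k∈[3..4] ⇒ +0.086068 -0.002780 = +0.083288;  D = +0.077522-0.030452i
d^3_{0,2}: k∈[2..3] ⇒ +0.293257 -0.018945 = +0.274312;  D = -0.274063-0.011680i
d^3_{1,2}: k∈[1..2] ⇒ +0.666135 -0.086068 = +0.580067;  D = +0.519903+0.257252i
d^3_{2,2}: k∈[0..1] ⇒ +0.828776 -0.267706 = +0.561071;  D = -0.359051-0.431141i
d^3_{3,2}: single k=0 term ⇒ -0.515986;  D = -0.141368-0.496243i
Y_3^{m'}(θ=1.2804,φ=1.9662) and Σ D·Y over m':
  (+0.0008-0.0020i)·(+0.3402+0.1377i)  (-0.0120+0.0121i)·(-0.1889+0.1910i)  (+0.0775-0.0305i)·(+0.0704+0.1686i)  (-0.2741-0.0117i)·(-0.2768+0.0000i)  (+0.5199+0.2573i)·(-0.0704+0.1686i)  (-0.3591-0.4311i)·(-0.1889-0.1910i)  (-0.1414-0.4962i)·(-0.3402+0.1377i)
Y_3^2(R⁻¹ n̂) = +0.108866+0.377924i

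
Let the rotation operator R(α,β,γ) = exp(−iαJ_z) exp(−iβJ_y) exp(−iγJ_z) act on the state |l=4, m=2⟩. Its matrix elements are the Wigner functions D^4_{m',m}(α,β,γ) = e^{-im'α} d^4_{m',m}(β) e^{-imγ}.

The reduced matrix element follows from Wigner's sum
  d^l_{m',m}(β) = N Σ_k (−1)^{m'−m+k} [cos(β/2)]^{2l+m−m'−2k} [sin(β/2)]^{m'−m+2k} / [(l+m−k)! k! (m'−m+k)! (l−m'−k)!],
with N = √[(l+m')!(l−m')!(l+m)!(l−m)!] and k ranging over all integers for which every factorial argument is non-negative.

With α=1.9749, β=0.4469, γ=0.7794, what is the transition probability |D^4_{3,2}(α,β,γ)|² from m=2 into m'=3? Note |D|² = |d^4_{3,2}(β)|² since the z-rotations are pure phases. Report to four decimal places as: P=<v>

D^4_{3,2}(1.9749,0.4469,0.7794) = e^{-i·3·1.9749}·d^4_{3,2}(0.4469)·e^{-i·2·0.7794}. Compute d first:
Half-angle: c=0.975139, s=0.221595. N=√(5040·1·720·2)=2693.993318
Admissible k: 0..1 (factorial args all ≥0)
  k=0: (−1)^1·2693.9933/(720)·0.9751^7·0.2216^1 = -0.695167
  k=1: (−1)^2·2693.9933/(240)·0.9751^5·0.2216^3 = +0.107696
d^4_{3,2}(0.4469) = -0.695167 +0.107696 = -0.587471
|D^4_{3,2}|² = |d^4_{3,2}(β)|² = (-0.587471)² = 0.345123 (the z-rotation phases have unit modulus)

P=0.3451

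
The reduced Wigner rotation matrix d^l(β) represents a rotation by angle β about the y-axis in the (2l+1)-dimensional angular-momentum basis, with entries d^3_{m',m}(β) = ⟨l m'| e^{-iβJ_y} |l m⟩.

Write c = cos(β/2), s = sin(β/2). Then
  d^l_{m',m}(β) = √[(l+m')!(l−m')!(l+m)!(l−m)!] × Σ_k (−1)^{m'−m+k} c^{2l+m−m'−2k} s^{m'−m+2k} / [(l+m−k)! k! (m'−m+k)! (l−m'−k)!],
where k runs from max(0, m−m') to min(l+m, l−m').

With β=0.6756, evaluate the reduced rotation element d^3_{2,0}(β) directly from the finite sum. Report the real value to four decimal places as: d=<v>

d=0.4179

d^3_{2,0}(β=0.6756) via Wigner's sum:
Half-angle: c=0.943486, s=0.331412. N=√(120·1·6·6)=65.726707
The bounds max(0,m−m')=0 and min(l+m,l−m')=1 give 2 terms
  k=0: (−1)^2·65.7267/(12)·0.9435^4·0.3314^2 = +0.476694
  k=1: (−1)^3·65.7267/(12)·0.9435^2·0.3314^4 = -0.058817
d^3_{2,0}(0.6756) = +0.476694 -0.058817 = +0.417877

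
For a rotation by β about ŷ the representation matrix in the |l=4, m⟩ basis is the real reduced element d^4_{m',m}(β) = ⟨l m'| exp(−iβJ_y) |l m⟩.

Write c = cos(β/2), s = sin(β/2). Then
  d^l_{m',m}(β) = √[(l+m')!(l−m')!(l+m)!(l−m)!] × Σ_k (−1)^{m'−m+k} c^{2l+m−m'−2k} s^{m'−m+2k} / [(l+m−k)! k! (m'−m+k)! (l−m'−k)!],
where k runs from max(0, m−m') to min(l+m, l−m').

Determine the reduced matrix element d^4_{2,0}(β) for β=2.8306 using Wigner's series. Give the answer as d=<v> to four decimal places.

d^4_{2,0}(β=2.8306) via Wigner's sum:
c=cos(2.8306/2)=0.154870, s=sin(2.8306/2)=0.987935; N=√[720·2·24·24]=910.735966
k∈{0,1,2} keeps every argument non-negative
  k=0: (−1)^2·910.7360/(96)·0.1549^6·0.9879^2 = +0.000128
  k=1: (−1)^3·910.7360/(36)·0.1549^4·0.9879^4 = -0.013864
  k=2: (−1)^4·910.7360/(96)·0.1549^2·0.9879^6 = +0.211557
d^4_{2,0}(2.8306) = +0.000128 -0.013864 +0.211557 = +0.197821

d=0.1978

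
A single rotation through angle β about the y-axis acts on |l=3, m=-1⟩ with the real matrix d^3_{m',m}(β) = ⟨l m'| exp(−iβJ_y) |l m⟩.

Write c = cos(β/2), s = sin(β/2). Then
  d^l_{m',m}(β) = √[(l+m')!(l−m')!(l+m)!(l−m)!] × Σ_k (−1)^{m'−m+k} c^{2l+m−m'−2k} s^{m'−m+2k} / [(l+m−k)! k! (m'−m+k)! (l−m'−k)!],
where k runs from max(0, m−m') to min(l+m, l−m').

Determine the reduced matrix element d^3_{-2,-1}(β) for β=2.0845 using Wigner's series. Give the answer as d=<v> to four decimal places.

d=-0.4332

d^3_{-2,-1}(β=2.0845) via Wigner's sum:
Half-angle: c=0.504279, s=0.863541. N=√(1·120·2·24)=75.894664
The bounds max(0,m−m')=1 and min(l+m,l−m')=2 give 2 terms
  k=1: (−1)^0·75.8947/(24)·0.5043^5·0.8635^1 = +0.089050
  k=2: (−1)^1·75.8947/(12)·0.5043^3·0.8635^3 = -0.522264
d^3_{-2,-1}(2.0845) = +0.089050 -0.522264 = -0.433214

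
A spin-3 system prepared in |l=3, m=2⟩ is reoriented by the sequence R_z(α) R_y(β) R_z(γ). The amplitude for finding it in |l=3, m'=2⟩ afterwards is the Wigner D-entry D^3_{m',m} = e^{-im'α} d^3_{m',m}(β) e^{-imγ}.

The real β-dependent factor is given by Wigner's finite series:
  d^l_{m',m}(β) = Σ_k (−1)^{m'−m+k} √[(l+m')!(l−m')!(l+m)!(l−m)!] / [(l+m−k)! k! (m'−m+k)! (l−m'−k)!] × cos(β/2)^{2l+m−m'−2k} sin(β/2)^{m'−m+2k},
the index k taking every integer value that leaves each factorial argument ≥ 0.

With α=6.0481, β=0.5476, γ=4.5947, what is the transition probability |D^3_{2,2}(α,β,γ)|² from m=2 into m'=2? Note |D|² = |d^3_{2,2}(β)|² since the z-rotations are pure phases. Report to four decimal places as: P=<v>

P=0.2326

D^3_{2,2}(6.0481,0.5476,4.5947) = e^{-i·2·6.0481}·d^3_{2,2}(0.5476)·e^{-i·2·4.5947}. Compute d first:
c=cos(0.5476/2)=0.962750, s=sin(0.5476/2)=0.270392; N=√[120·1·120·1]=120.000000
k∈{0,1} keeps every argument non-negative
  k=0: (−1)^0·120.0000/(120)·0.9628^6·0.2704^0 = +0.796310
  k=1: (−1)^1·120.0000/(24)·0.9628^4·0.2704^2 = -0.314059
d^3_{2,2}(0.5476) = +0.796310 -0.314059 = +0.482250
|D^3_{2,2}|² = |d^3_{2,2}(β)|² = (+0.482250)² = 0.232566 (the z-rotation phases have unit modulus)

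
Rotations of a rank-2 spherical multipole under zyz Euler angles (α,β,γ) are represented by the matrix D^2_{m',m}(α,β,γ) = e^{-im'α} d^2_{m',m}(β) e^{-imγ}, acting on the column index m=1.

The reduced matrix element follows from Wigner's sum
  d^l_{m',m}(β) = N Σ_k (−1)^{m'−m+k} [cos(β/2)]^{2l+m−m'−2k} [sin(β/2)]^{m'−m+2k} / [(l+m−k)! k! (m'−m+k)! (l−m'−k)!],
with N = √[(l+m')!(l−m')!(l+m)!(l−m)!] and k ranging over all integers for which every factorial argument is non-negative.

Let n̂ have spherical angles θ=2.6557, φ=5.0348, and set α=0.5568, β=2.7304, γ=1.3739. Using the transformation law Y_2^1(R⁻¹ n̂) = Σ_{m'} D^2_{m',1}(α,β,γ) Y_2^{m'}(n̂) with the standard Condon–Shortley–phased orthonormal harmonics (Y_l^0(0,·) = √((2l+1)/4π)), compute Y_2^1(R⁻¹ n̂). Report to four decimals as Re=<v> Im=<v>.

Need the full column D^2_{m',1} for m'=−2..2 at α=0.5568, β=2.7304, γ=1.3739.
cos(β/2)=0.204151, sin(β/2)=0.978939
d^2_{-2,1}: single k=3 term ⇒ +0.383044;  D = +0.370141-0.098584i
d^2_{-1,1}: k∈[2..3] ⇒ +0.119822 -0.918382 = -0.798560;  D = -0.546485+0.582281i
d^2_{0,1}: k∈[1..2] ⇒ +0.020403 -0.469131 = -0.448729;  D = -0.087783+0.440059i
d^2_{1,1}: k∈[0..1] ⇒ +0.001737 -0.119822 = -0.118085;  D = +0.041588+0.110519i
d^2_{2,1}: single k=0 term ⇒ -0.016659;  D = +0.013220+0.010136i
Y_2^{m'}(θ=2.6557,φ=5.0348) and Σ D·Y over m':
  (+0.3701-0.0986i)·(-0.0673+0.0506i)  (-0.5465+0.5823i)·(-0.1011-0.3026i)  (-0.0878+0.4401i)·(+0.4244+0.0000i)  (+0.0416+0.1105i)·(+0.1011-0.3026i)  (+0.0132+0.0101i)·(-0.0673-0.0506i)
Y_2^1(R⁻¹ n̂) = +0.211511+0.315890i

Re=0.2115 Im=0.3159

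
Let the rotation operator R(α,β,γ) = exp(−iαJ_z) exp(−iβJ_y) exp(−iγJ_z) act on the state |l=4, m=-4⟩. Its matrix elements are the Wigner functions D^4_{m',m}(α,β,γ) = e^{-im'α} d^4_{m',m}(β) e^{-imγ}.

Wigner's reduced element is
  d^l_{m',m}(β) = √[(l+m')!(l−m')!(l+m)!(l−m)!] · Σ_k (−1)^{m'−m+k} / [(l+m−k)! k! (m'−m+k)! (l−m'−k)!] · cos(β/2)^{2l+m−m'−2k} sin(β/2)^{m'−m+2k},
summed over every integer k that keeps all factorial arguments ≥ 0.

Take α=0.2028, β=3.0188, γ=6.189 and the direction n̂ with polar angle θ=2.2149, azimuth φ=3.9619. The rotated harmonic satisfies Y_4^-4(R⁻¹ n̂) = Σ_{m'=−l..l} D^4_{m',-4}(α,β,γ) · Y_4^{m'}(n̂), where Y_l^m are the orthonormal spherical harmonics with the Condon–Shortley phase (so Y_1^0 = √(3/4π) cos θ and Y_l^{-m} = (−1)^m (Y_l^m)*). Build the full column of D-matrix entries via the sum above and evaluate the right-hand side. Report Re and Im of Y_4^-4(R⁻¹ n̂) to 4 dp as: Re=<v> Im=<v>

Re=-0.0787 Im=0.2248

Need the full column D^4_{m',-4} for m'=−4..4 at α=0.2028, β=3.0188, γ=6.189.
cos(β/2)=0.061358, sin(β/2)=0.998116
d^4_{-4,-4}: single k=0 term ⇒ +0.000000;  D = +0.000000+0.000000i
d^4_{-3,-4}: single k=0 term ⇒ -0.000000;  D = -0.000000-0.000000i
d^4_{-2,-4}: single k=0 term ⇒ +0.000000;  D = +0.000000+0.000000i
d^4_{-1,-4}: single k=0 term ⇒ -0.000006;  D = -0.000006+0.000001i
d^4_{0,-4}: single k=0 term ⇒ +0.000118;  D = +0.000109-0.000043i
d^4_{1,-4}: single k=0 term ⇒ -0.001712;  D = -0.001433+0.000938i
d^4_{2,-4}: single k=0 term ⇒ +0.019697;  D = +0.013971-0.013885i
d^4_{3,-4}: single k=0 term ⇒ -0.171270;  D = -0.094669+0.142728i
d^4_{4,-4}: single k=0 term ⇒ +0.985026;  D = +0.367976-0.913712i
Y_4^{m'}(θ=2.2149,φ=3.9619) and Σ D·Y over m':
  (+0.0000+0.0000i)·(-0.1792+0.0252i)  (-0.0000-0.0000i)·(-0.2987-0.2418i)  (+0.0000+0.0000i)·(-0.0227-0.3252i)  (-0.0000+0.0000i)·(-0.0737+0.0791i)  (+0.0001-0.0000i)·(-0.3456+0.0000i)  (-0.0014+0.0009i)·(+0.0737+0.0791i)  (+0.0140-0.0139i)·(-0.0227+0.3252i)  (-0.0947+0.1427i)·(+0.2987-0.2418i)  (+0.3680-0.9137i)·(-0.1792-0.0252i)
Y_4^-4(R⁻¹ n̂) = -0.078716+0.224797i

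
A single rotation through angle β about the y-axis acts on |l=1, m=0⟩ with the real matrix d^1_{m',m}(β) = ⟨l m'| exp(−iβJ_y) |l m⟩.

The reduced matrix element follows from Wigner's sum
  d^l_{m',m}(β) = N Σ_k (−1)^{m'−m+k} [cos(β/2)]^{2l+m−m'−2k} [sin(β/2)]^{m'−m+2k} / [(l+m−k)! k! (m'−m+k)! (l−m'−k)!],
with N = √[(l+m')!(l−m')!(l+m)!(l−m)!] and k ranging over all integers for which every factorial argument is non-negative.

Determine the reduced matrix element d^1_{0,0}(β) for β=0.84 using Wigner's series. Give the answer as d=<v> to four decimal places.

d=0.6675

d^1_{0,0}(β=0.84) via Wigner's sum:
Half-angle: c=0.913089, s=0.407760. N=√(1·1·1·1)=1.000000
Admissible k: 0..1 (factorial args all ≥0)
  k=0: (−1)^0·1.0000/(1)·0.9131^2·0.4078^0 = +0.833731
  k=1: (−1)^1·1.0000/(1)·0.9131^0·0.4078^2 = -0.166269
d^1_{0,0}(0.84) = +0.833731 -0.166269 = +0.667463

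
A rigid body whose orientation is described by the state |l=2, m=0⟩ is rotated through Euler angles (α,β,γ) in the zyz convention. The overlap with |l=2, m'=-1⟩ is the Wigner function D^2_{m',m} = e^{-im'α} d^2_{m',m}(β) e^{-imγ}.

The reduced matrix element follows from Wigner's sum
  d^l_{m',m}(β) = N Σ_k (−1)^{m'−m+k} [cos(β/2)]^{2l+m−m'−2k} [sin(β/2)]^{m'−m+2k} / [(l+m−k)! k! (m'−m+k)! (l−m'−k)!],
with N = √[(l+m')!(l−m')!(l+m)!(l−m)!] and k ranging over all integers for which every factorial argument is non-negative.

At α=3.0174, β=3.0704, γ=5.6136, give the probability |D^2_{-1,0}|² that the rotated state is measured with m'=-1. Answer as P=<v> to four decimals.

P=0.0076

D^2_{-1,0}(3.0174,3.0704,5.6136) = e^{-i·-1·3.0174}·d^2_{-1,0}(3.0704)·e^{-i·0·5.6136}. Compute d first:
Half-angle: c=0.035589, s=0.999367. N=√(1·6·2·2)=4.898979
The bounds max(0,m−m')=1 and min(l+m,l−m')=2 give 2 terms
  k=1: (−1)^0·4.8990/(2)·0.0356^3·0.9994^1 = +0.000110
  k=2: (−1)^1·4.8990/(2)·0.0356^1·0.9994^3 = -0.087009
d^2_{-1,0}(3.0704) = +0.000110 -0.087009 = -0.086899
|D^2_{-1,0}|² = |d^2_{-1,0}(β)|² = (-0.086899)² = 0.007551 (the z-rotation phases have unit modulus)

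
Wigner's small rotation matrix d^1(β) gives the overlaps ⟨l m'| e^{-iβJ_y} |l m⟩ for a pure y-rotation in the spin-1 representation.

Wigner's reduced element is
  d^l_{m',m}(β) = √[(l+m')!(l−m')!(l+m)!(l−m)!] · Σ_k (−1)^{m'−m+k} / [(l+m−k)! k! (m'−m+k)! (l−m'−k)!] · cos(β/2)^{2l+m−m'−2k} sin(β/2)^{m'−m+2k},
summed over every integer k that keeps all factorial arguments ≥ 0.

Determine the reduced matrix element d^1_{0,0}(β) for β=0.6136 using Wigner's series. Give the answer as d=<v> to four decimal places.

d=0.8176

d^1_{0,0}(β=0.6136) via Wigner's sum:
c=cos(0.6136/2)=0.953305, s=sin(0.6136/2)=0.302010; N=√[1·1·1·1]=1.000000
k: max(0,(0)−(0))=0 … min(1+(0),1−(0))=1
  k=0: (−1)^0·1.0000/(1)·0.9533^2·0.3020^0 = +0.908790
  k=1: (−1)^1·1.0000/(1)·0.9533^0·0.3020^2 = -0.091210
d^1_{0,0}(0.6136) = +0.908790 -0.091210 = +0.817580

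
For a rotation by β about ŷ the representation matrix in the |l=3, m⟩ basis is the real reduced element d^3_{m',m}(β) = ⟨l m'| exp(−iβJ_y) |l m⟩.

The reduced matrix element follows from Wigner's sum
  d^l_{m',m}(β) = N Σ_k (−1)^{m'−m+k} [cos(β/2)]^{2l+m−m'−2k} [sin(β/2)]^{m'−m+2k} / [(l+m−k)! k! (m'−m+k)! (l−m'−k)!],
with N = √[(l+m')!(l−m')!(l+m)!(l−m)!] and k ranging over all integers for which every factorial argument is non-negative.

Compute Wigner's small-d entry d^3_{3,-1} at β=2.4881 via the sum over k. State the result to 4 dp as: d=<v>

d^3_{3,-1}(β=2.4881) via Wigner's sum:
Half-angle: c=0.320963, s=0.947092. N=√(720·1·2·24)=185.903201
Admissible k: 0..0 (factorial args all ≥0)
  k=0: (−1)^4·185.9032/(48)·0.3210^2·0.9471^4 = +0.321014
d^3_{3,-1}(2.4881) = +0.321014

d=0.3210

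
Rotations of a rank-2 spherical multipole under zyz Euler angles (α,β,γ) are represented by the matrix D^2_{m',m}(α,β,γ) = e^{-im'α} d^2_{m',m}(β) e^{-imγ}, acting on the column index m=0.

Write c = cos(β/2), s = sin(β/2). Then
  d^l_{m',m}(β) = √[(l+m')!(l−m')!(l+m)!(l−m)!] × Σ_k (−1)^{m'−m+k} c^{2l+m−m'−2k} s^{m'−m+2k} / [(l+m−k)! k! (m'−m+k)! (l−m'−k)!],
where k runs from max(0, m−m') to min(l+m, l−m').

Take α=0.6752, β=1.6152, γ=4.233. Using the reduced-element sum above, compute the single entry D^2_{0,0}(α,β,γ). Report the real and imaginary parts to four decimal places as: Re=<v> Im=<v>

Split into d^2_{0,0}(β=1.6152) × two z-phases.
Half-angle: c=0.691235, s=0.722630. N=√(2·2·2·2)=4.000000
Admissible k: 0..2 (factorial args all ≥0)
  k=0: (−1)^0·4.0000/(4)·0.6912^4·0.7226^0 = +0.228298
  k=1: (−1)^1·4.0000/(1)·0.6912^2·0.7226^2 = -0.998030
  k=2: (−1)^2·4.0000/(4)·0.6912^0·0.7226^4 = +0.272687
d^2_{0,0}(1.6152) = +0.228298 -0.998030 +0.272687 = -0.497044
Phases: e^{-i·(0)·0.6752}=+1.000000+0.000000i, e^{-i·(0)·4.233}=+1.000000+0.000000i ⇒ D=-0.497044+0.000000i

Re=-0.4970 Im=0.0000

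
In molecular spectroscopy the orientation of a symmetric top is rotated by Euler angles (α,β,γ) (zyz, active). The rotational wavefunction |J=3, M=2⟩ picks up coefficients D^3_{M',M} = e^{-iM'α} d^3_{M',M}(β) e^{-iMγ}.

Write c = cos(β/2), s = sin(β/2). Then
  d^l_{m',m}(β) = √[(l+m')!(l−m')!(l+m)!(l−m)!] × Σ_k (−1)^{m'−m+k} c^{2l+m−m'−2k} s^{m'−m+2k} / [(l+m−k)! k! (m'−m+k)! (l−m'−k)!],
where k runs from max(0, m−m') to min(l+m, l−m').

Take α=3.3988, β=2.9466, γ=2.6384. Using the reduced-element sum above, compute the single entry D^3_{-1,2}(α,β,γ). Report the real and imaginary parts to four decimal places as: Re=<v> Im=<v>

First d^3_{-1,2}(β=2.9466), then the phase factors e^{-i(-1)α} and e^{-i(2)γ}:
c=cos(2.9466/2)=0.097342, s=sin(2.9466/2)=0.995251; N=√[2·24·120·1]=75.894664
Admissible k: 3..4 (factorial args all ≥0)
  k=3: (−1)^0·75.8947/(12)·0.0973^3·0.9953^3 = +0.005751
  k=4: (−1)^1·75.8947/(24)·0.0973^1·0.9953^5 = -0.300582
d^3_{-1,2}(2.9466) = +0.005751 -0.300582 = -0.294831
Attach z-rotation phases: D = e^{-i(-1)(3.3988)}·(-0.294831)·e^{-i(2)(2.6384)} = +0.089155+0.281028i

Re=0.0892 Im=0.2810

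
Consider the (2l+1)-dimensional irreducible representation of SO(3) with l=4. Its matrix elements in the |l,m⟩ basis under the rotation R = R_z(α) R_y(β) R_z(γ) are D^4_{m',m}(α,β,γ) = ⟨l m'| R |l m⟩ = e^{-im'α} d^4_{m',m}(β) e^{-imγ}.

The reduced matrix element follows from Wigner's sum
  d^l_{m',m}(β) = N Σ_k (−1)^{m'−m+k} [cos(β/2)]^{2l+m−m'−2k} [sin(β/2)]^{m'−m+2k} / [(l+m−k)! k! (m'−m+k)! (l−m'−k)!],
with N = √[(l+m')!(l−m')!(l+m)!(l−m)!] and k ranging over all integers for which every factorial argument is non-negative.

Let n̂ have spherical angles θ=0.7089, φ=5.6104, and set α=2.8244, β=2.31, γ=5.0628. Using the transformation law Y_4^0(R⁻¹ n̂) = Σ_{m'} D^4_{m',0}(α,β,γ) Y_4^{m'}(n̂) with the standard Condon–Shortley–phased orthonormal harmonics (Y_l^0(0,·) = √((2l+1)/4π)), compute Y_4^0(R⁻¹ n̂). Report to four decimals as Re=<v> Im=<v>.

Need the full column D^4_{m',0} for m'=−4..4 at α=2.8244, β=2.31, γ=5.0628.
cos(β/2)=0.403919, sin(β/2)=0.914795
d^4_{-4,0}: single k=4 term ⇒ +0.155962;  D = +0.046392-0.148903i
d^4_{-3,0}: k∈[3..4] ⇒ +0.097388 -0.499533 = -0.402145;  D = +0.233405-0.327480i
d^4_{-2,0}: k∈[2..4] ⇒ +0.034477 -0.471585 +0.907092 = +0.469984;  D = +0.378542-0.278551i
d^4_{-1,0}: k∈[1..4] ⇒ +0.007176 -0.220855 +1.132834 -0.968445 = -0.049289;  D = +0.046831-0.015373i
d^4_{0,0}: k∈[0..4] ⇒ +0.000709 -0.058147 +0.671078 -1.529854 +0.490445 = -0.425771;  D = -0.425771+0.000000i
d^4_{1,0}: k∈[0..3] ⇒ -0.007176 +0.220855 -1.132834 +0.968445 = +0.049289;  D = -0.046831-0.015373i
d^4_{2,0}: k∈[0..2] ⇒ +0.034477 -0.471585 +0.907092 = +0.469984;  D = +0.378542+0.278551i
d^4_{3,0}: k∈[0..1] ⇒ -0.097388 +0.499533 = +0.402145;  D = -0.233405-0.327480i
d^4_{4,0}: single k=0 term ⇒ +0.155962;  D = +0.046392+0.148903i
Y_4^{m'}(θ=0.7089,φ=5.6104) and Σ D·Y over m':
  (+0.0464-0.1489i)·(-0.0716+0.0346i)  (+0.2334-0.3275i)·(-0.1134+0.2363i)  (+0.3785-0.2786i)·(+0.0960+0.4192i)  (+0.0468-0.0154i)·(+0.1889+0.1506i)  (-0.4258+0.0000i)·(-0.2820+0.0000i)  (-0.0468-0.0154i)·(-0.1889+0.1506i)  (+0.3785+0.2786i)·(+0.0960-0.4192i)  (-0.2334-0.3275i)·(+0.1134+0.2363i)  (+0.0464+0.1489i)·(-0.0716-0.0346i)
Y_4^0(R⁻¹ n̂) = +0.554120+0.000000i

Re=0.5541 Im=0.0000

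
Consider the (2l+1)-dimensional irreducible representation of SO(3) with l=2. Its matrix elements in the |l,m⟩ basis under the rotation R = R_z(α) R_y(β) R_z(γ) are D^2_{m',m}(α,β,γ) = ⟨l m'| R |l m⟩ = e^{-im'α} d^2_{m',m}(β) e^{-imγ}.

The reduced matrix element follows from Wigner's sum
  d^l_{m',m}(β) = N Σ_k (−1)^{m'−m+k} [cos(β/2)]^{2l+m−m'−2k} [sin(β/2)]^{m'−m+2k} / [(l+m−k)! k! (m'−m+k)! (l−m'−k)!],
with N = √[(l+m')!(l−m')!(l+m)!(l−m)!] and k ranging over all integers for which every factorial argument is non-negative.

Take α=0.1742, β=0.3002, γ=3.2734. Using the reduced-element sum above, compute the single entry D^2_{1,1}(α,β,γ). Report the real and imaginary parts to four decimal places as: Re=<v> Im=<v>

Split into d^2_{1,1}(β=0.3002) × two z-phases.
Half-angle: c=0.988756, s=0.149537. N=√(6·1·6·1)=6.000000
Admissible k: 0..1 (factorial args all ≥0)
  k=0: (−1)^0·6.0000/(6)·0.9888^4·0.1495^0 = +0.955777
  k=1: (−1)^1·6.0000/(2)·0.9888^2·0.1495^2 = -0.065584
d^2_{1,1}(0.3002) = +0.955777 -0.065584 = +0.890194
Phases: e^{-i·(1)·0.1742}=+0.984866-0.173320i, e^{-i·(1)·3.2734}=-0.991326+0.131426i ⇒ D=-0.848839+0.268174i

Re=-0.8488 Im=0.2682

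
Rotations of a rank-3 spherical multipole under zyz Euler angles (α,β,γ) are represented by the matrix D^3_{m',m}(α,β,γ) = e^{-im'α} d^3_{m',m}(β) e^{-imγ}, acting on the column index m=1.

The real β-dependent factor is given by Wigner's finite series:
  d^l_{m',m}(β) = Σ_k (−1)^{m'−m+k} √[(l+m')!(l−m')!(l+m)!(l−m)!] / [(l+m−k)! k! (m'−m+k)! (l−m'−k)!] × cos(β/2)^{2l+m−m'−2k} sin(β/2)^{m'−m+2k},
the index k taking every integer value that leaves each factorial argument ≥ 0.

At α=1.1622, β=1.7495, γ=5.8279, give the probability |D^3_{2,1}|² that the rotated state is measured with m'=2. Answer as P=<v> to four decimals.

P=0.2405

Split into d^3_{2,1}(β=1.7495) × two z-phases.
c=cos(1.7495/2)=0.641189, s=sin(1.7495/2)=0.767383; N=√[120·1·24·2]=75.894664
Admissible k: 0..1 (factorial args all ≥0)
  k=0: (−1)^1·75.8947/(24)·0.6412^5·0.7674^1 = -0.262991
  k=1: (−1)^2·75.8947/(12)·0.6412^3·0.7674^3 = +0.753398
d^3_{2,1}(1.7495) = -0.262991 +0.753398 = +0.490407
|D^3_{2,1}|² = |d^3_{2,1}(β)|² = (+0.490407)² = 0.240499 (the z-rotation phases have unit modulus)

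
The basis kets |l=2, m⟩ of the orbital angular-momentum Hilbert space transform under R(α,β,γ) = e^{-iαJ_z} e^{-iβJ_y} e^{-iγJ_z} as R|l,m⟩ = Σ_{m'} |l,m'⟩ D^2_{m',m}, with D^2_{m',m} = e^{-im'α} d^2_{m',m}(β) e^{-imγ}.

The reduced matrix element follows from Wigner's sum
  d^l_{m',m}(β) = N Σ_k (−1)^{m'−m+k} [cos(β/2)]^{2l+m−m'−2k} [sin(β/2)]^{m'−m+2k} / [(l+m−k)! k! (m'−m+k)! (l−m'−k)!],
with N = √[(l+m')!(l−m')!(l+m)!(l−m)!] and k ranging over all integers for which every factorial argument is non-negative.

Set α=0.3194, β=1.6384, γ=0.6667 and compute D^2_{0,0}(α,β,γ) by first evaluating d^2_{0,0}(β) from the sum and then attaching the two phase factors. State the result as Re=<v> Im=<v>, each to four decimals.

Re=-0.4932 Im=0.0000

Split into d^2_{0,0}(β=1.6384) × two z-phases.
With c≡cos(β/2)=0.682806 and s≡sin(β/2)=0.730600, N=[2·2·2·2]^{1/2}=4.000000
The bounds max(0,m−m')=0 and min(l+m,l−m')=2 give 3 terms
  k=0: (−1)^0·4.0000/(4)·0.6828^4·0.7306^0 = +0.217365
  k=1: (−1)^1·4.0000/(1)·0.6828^2·0.7306^2 = -0.995437
  k=2: (−1)^2·4.0000/(4)·0.6828^0·0.7306^4 = +0.284917
d^2_{0,0}(1.6384) = +0.217365 -0.995437 +0.284917 = -0.493155
Phases: e^{-i·(0)·0.3194}=+1.000000+0.000000i, e^{-i·(0)·0.6667}=+1.000000+0.000000i ⇒ D=-0.493155+0.000000i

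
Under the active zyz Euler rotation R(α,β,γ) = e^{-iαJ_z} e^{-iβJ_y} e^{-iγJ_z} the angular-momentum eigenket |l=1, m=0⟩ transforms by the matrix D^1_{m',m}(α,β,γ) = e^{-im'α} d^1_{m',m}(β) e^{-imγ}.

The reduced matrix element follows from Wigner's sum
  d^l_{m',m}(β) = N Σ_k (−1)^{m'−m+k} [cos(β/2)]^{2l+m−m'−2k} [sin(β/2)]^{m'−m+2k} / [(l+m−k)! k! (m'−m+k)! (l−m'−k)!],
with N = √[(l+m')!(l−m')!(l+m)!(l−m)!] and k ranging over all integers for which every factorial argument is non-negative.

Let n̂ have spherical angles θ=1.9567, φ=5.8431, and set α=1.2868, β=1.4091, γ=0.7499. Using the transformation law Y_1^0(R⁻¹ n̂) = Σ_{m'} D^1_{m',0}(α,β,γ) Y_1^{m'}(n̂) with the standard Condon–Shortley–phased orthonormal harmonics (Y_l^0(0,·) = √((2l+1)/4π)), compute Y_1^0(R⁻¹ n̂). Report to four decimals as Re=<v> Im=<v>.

Re=-0.0991 Im=0.0000

Need the full column D^1_{m',0} for m'=−1..1 at α=1.2868, β=1.4091, γ=0.7499.
cos(β/2)=0.761903, sin(β/2)=0.647691
d^1_{-1,0}: single k=1 term ⇒ +0.697883;  D = +0.195543+0.669928i
d^1_{0,0}: k∈[0..1] ⇒ +0.580496 -0.419504 = +0.160993;  D = +0.160993+0.000000i
d^1_{1,0}: single k=0 term ⇒ -0.697883;  D = -0.195543+0.669928i
Y_1^{m'}(θ=1.9567,φ=5.8431) and Σ D·Y over m':
  (+0.1955+0.6699i)·(+0.2896+0.1364i)  (+0.1610+0.0000i)·(-0.1839+0.0000i)  (-0.1955+0.6699i)·(-0.2896+0.1364i)
Y_1^0(R⁻¹ n̂) = -0.099060+0.000000i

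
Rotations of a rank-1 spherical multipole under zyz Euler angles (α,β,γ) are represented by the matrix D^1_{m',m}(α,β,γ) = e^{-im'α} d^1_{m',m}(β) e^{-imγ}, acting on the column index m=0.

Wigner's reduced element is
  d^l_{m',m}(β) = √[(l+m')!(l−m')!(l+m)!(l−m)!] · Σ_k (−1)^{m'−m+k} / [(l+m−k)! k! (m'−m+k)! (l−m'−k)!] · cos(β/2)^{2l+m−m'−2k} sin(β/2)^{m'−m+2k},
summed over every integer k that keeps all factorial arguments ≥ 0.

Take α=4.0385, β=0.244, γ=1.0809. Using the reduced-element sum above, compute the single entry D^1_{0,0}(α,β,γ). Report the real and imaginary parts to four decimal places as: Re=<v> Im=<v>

Re=0.9704 Im=0.0000

Split into d^1_{0,0}(β=0.244) × two z-phases.
c=cos(0.244/2)=0.992567, s=sin(0.244/2)=0.121698; N=√[1·1·1·1]=1.000000
Admissible k: 0..1 (factorial args all ≥0)
  k=0: (−1)^0·1.0000/(1)·0.9926^2·0.1217^0 = +0.985190
  k=1: (−1)^1·1.0000/(1)·0.9926^0·0.1217^2 = -0.014810
d^1_{0,0}(0.244) = +0.985190 -0.014810 = +0.970379
Attach z-rotation phases: D = e^{-i(0)(4.0385)}·(+0.970379)·e^{-i(0)(1.0809)} = +0.970379+0.000000i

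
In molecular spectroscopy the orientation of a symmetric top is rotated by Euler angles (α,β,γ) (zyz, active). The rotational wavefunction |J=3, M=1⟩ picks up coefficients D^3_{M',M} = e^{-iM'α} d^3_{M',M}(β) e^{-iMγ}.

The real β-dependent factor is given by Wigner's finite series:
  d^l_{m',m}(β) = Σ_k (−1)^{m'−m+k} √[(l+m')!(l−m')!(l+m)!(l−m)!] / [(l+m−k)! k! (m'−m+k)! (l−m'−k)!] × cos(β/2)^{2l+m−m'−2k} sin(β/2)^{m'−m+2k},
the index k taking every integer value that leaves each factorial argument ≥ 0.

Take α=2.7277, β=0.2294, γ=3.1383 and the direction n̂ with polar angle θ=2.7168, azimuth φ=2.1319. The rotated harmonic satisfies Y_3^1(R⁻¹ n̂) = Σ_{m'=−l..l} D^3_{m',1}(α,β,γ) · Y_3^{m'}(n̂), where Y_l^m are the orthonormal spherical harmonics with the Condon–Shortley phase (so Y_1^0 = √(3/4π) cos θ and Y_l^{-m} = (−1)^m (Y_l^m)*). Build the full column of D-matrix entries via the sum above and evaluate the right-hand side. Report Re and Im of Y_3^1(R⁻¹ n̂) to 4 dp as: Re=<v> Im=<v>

Re=0.3976 Im=-0.1690

Need the full column D^3_{m',1} for m'=−3..3 at α=2.7277, β=0.2294, γ=3.1383.
cos(β/2)=0.993429, sin(β/2)=0.114449
d^3_{-3,1}: single k=4 term ⇒ +0.000656;  D = +0.000214-0.000620i
d^3_{-2,1}: k∈[3..4] ⇒ +0.009296 -0.000062 = +0.009234;  D = -0.006269+0.006779i
d^3_{-1,1}: k∈[2..4] ⇒ +0.076546 -0.001355 +0.000002 = +0.075193;  D = +0.068943-0.030014i
d^3_{0,1}: k∈[1..3] ⇒ +0.383606 -0.015274 +0.000068 = +0.368400;  D = -0.368398-0.001213i
d^3_{1,1}: k∈[0..2] ⇒ +0.961217 -0.102061 +0.001016 = +0.860172;  D = +0.786398+0.348532i
d^3_{2,1}: k∈[0..1] ⇒ -0.350183 +0.009296 = -0.340888;  D = +0.229786+0.251800i
d^3_{3,1}: single k=0 term ⇒ +0.049410;  D = +0.015816+0.046810i
Y_3^{m'}(θ=2.7168,φ=2.1319) and Σ D·Y over m':
  (+0.0002-0.0006i)·(+0.0290-0.0033i)  (-0.0063+0.0068i)·(+0.0686-0.1425i)  (+0.0689-0.0300i)·(-0.2233-0.3553i)  (-0.3684-0.0012i)·(-0.3913+0.0000i)  (+0.7864+0.3485i)·(+0.2233-0.3553i)  (+0.2298+0.2518i)·(+0.0686+0.1425i)  (+0.0158+0.0468i)·(-0.0290-0.0033i)
Y_3^1(R⁻¹ n̂) = +0.397638-0.168956i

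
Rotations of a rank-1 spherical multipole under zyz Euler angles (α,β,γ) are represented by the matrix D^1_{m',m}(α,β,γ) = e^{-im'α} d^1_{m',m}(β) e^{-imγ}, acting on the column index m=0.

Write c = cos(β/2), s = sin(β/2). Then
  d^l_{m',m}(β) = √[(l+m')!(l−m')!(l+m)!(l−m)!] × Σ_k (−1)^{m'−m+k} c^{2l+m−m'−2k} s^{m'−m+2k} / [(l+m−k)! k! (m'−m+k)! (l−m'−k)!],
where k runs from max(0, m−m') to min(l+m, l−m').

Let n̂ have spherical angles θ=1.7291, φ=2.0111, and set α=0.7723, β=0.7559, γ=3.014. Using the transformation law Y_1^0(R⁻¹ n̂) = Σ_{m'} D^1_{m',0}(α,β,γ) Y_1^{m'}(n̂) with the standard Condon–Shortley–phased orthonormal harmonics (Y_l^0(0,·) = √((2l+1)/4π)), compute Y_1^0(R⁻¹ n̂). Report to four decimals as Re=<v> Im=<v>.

Re=0.0518 Im=0.0000

Need the full column D^1_{m',0} for m'=−1..1 at α=0.7723, β=0.7559, γ=3.014.
cos(β/2)=0.929423, sin(β/2)=0.369016
d^1_{-1,0}: single k=1 term ⇒ +0.485036;  D = +0.347435+0.338450i
d^1_{0,0}: k∈[0..1] ⇒ +0.863827 -0.136173 = +0.727654;  D = +0.727654+0.000000i
d^1_{1,0}: single k=0 term ⇒ -0.485036;  D = -0.347435+0.338450i
Y_1^{m'}(θ=1.7291,φ=2.0111) and Σ D·Y over m':
  (+0.3474+0.3385i)·(-0.1454-0.3086i)  (+0.7277+0.0000i)·(-0.0770+0.0000i)  (-0.3474+0.3385i)·(+0.1454-0.3086i)
Y_1^0(R⁻¹ n̂) = +0.051824+0.000000i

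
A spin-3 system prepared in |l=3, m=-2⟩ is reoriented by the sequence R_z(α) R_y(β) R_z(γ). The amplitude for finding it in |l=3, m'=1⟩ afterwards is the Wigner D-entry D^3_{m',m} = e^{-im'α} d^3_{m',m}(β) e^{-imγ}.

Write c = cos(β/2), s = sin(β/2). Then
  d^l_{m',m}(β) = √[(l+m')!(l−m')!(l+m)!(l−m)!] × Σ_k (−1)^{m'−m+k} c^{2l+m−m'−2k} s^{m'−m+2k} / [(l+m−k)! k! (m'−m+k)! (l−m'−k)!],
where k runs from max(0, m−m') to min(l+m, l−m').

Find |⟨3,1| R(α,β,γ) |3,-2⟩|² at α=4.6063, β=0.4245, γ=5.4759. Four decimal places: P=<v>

First d^3_{1,-2}(β=0.4245), then the phase factors e^{-i(1)α} and e^{-i(-2)γ}:
With c≡cos(β/2)=0.977559 and s≡sin(β/2)=0.210660, N=[24·2·1·120]^{1/2}=75.894664
The bounds max(0,m−m')=0 and min(l+m,l−m')=1 give 2 terms
  k=0: (−1)^3·75.8947/(12)·0.9776^3·0.2107^3 = -0.055234
  k=1: (−1)^4·75.8947/(24)·0.9776^1·0.2107^5 = +0.001282
d^3_{1,-2}(0.4245) = -0.055234 +0.001282 = -0.053951
|D^3_{1,-2}|² = |d^3_{1,-2}(β)|² = (-0.053951)² = 0.002911 (the z-rotation phases have unit modulus)

P=0.0029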